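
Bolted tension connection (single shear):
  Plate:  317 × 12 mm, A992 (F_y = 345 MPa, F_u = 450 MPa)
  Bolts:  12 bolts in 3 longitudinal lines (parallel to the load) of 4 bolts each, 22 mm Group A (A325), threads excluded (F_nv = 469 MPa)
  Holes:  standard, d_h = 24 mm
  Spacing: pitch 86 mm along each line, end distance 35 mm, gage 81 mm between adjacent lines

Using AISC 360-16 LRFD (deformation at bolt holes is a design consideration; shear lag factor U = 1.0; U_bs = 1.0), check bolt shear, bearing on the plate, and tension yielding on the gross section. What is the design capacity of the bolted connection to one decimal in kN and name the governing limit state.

1181.1 kN (gross-section yield governs)

Bolt shear: A_b = π(22)²/4 = 380.13 mm². φR_n = 0.75 × 469 × 380.13 × 12 × 1 = 1604.5 kN.
Bearing (12 mm plate, F_u = 450 MPa): end bolts L_c = 35 − 24/2 = 23, R_n = min(1.2×23×12×450, 2.4×22×12×450) = 149.04 kN/bolt; interior L_c = 86 − 24 = 62, R_n = 285.12 kN/bolt. φR_n = 0.75 × (3×149.04 + 9×285.12) = 2259.9 kN.
Tension yield (gross): A_g = 317×12 = 3804 mm². φR_n = 0.90 × 345 × 3804 = 1181.1 kN.
Governing: min(1604.5, 2259.9, 1181.1) = 1181.1 kN → gross-section yield.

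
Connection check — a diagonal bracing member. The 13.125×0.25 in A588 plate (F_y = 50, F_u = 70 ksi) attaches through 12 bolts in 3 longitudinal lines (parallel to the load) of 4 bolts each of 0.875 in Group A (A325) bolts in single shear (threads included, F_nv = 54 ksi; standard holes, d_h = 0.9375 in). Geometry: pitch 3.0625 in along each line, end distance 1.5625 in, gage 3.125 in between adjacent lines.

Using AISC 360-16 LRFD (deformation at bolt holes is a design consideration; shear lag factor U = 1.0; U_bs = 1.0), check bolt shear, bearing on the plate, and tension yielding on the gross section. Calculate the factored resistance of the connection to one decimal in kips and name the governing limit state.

147.7 kips (gross-section yield governs)

Bolt shear: A_b = π(0.875)²/4 = 0.60132 in². φR_n = 0.75 × 54 × 0.60132 × 12 × 1 = 292.2 kips.
Bearing (0.25 in plate, F_u = 70 ksi): end bolts L_c = 1.5625 − 0.9375/2 = 1.09375, R_n = min(1.2×1.09375×0.25×70, 2.4×0.875×0.25×70) = 22.969 kips/bolt; interior L_c = 3.0625 − 0.9375 = 2.125, R_n = 36.75 kips/bolt. φR_n = 0.75 × (3×22.969 + 9×36.75) = 299.7 kips.
Tension yield (gross): A_g = 13.125×0.25 = 3.2813 in². φR_n = 0.90 × 50 × 3.2813 = 147.7 kips.
Governing: min(292.2, 299.7, 147.7) = 147.7 kips → gross-section yield.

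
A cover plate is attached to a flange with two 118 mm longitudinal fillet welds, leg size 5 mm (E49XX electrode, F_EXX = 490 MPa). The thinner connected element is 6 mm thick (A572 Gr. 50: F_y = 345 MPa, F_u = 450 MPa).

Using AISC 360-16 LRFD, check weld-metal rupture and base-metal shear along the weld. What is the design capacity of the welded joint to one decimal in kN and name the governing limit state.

Weld metal: throat = 0.707×5 = 3.535 mm, L = 2×118 = 236 mm. φR_n = 0.75 × 0.6 × 490 × 3.535 × 236 = 184.0 kN.
Base metal shear (6 mm plate): yield φR_n = 1.0×0.6×345×6×236 = 293.1 kN; rupture φR_n = 0.75×0.6×450×6×236 = 286.7 kN; take 286.7 kN (rupture).
Governing: min(184.0, 286.7) = 184.0 kN → weld metal.

184.0 kN (weld metal governs)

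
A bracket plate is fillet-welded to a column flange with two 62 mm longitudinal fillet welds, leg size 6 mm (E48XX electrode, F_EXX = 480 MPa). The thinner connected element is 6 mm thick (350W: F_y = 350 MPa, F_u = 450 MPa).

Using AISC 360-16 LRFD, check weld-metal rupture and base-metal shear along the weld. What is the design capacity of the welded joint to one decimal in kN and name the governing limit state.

Weld metal: throat = 0.707×6 = 4.242 mm, L = 2×62 = 124 mm. φR_n = 0.75 × 0.6 × 480 × 4.242 × 124 = 113.6 kN.
Base metal shear (6 mm plate): yield φR_n = 1.0×0.6×350×6×124 = 156.2 kN; rupture φR_n = 0.75×0.6×450×6×124 = 150.7 kN; take 150.7 kN (rupture).
Governing: min(113.6, 150.7) = 113.6 kN → weld metal.

113.6 kN (weld metal governs)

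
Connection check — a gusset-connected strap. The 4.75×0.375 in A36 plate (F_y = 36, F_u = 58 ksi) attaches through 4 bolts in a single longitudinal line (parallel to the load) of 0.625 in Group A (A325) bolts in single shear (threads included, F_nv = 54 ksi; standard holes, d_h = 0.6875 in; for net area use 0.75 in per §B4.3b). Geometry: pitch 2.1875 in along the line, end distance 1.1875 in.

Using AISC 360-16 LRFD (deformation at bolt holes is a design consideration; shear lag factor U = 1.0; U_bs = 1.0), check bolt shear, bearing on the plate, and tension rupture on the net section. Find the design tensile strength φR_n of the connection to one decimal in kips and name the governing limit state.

49.7 kips (bolt shear governs)

Bolt shear: A_b = π(0.625)²/4 = 0.3068 in². φR_n = 0.75 × 54 × 0.3068 × 4 × 1 = 49.7 kips.
Bearing (0.375 in plate, F_u = 58 ksi): end bolts L_c = 1.1875 − 0.6875/2 = 0.84375, R_n = min(1.2×0.84375×0.375×58, 2.4×0.625×0.375×58) = 22.022 kips/bolt; interior L_c = 2.1875 − 0.6875 = 1.5, R_n = 32.625 kips/bolt. φR_n = 0.75 × (1×22.022 + 3×32.625) = 89.9 kips.
Tension rupture (net): A_n = (4.75 − 1×0.75)×0.375 = 1.5 in² (U = 1.0, A_e = A_n). φR_n = 0.75 × 58 × 1.5 = 65.3 kips.
Governing: min(49.7, 89.9, 65.3) = 49.7 kips → bolt shear.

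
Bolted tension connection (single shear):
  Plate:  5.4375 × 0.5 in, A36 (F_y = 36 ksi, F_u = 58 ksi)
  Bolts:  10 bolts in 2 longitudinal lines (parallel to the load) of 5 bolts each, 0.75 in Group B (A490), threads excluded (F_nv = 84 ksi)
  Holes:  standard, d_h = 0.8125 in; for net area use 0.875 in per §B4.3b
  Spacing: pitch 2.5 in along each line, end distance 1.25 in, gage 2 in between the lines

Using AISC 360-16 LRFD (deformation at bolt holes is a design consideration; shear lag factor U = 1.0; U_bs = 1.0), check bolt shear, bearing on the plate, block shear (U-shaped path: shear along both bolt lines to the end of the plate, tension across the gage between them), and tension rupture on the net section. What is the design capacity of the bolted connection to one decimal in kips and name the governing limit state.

80.2 kips (net-section rupture governs)

Bolt shear: A_b = π(0.75)²/4 = 0.44179 in². φR_n = 0.75 × 84 × 0.44179 × 10 × 1 = 278.3 kips.
Bearing (0.5 in plate, F_u = 58 ksi): end bolts L_c = 1.25 − 0.8125/2 = 0.84375, R_n = min(1.2×0.84375×0.5×58, 2.4×0.75×0.5×58) = 29.363 kips/bolt; interior L_c = 2.5 − 0.8125 = 1.6875, R_n = 52.2 kips/bolt. φR_n = 0.75 × (2×29.363 + 8×52.2) = 357.2 kips.
Block shear: shear path 2×[1.25+4×2.5] = 2×11.25 in, A_gv = 11.25, A_nv = 2×(11.25 − 4.5×0.875)×0.5 = 7.3125 in²; tension across gage: (2 − 1×0.875)×0.5 = 0.5625 in². R_n = min(0.6×58×7.3125, 0.6×36×11.25) + 1.0×58×0.5625 = min(254.48, 243) + 32.625 = 275.63 kips. φR_n = 0.75 × 275.63 = 206.7 kips.
Tension rupture (net): A_n = (5.4375 − 2×0.875)×0.5 = 1.8438 in² (U = 1.0, A_e = A_n). φR_n = 0.75 × 58 × 1.8438 = 80.2 kips.
Governing: min(278.3, 357.2, 206.7, 80.2) = 80.2 kips → net-section rupture.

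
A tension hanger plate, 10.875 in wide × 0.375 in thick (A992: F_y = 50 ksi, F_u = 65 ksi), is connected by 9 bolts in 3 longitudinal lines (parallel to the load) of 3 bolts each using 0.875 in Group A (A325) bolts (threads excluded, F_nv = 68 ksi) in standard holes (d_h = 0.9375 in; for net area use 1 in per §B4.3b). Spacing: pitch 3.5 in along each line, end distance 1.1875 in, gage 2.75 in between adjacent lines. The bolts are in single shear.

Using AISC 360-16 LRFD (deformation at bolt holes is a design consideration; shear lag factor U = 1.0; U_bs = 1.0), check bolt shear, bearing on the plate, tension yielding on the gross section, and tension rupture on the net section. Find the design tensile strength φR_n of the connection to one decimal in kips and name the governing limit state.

Bolt shear: A_b = π(0.875)²/4 = 0.60132 in². φR_n = 0.75 × 68 × 0.60132 × 9 × 1 = 276.0 kips.
Bearing (0.375 in plate, F_u = 65 ksi): end bolts L_c = 1.1875 − 0.9375/2 = 0.71875, R_n = min(1.2×0.71875×0.375×65, 2.4×0.875×0.375×65) = 21.023 kips/bolt; interior L_c = 3.5 − 0.9375 = 2.5625, R_n = 51.188 kips/bolt. φR_n = 0.75 × (3×21.023 + 6×51.188) = 277.6 kips.
Tension yield (gross): A_g = 10.875×0.375 = 4.0781 in². φR_n = 0.90 × 50 × 4.0781 = 183.5 kips.
Tension rupture (net): A_n = (10.875 − 3×1)×0.375 = 2.9531 in² (U = 1.0, A_e = A_n). φR_n = 0.75 × 65 × 2.9531 = 144.0 kips.
Governing: min(276.0, 277.6, 183.5, 144.0) = 144.0 kips → net-section rupture.

144.0 kips (net-section rupture governs)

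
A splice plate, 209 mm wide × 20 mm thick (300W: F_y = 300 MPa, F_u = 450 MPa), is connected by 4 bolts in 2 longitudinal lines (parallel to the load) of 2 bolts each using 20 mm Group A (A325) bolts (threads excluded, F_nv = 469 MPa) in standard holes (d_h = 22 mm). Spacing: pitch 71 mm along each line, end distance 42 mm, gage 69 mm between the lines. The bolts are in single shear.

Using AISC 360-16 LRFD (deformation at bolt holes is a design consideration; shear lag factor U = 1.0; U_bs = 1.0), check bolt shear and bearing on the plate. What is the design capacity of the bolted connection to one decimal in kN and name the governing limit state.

442.0 kN (bolt shear governs)

Bolt shear: A_b = π(20)²/4 = 314.16 mm². φR_n = 0.75 × 469 × 314.16 × 4 × 1 = 442.0 kN.
Bearing (20 mm plate, F_u = 450 MPa): end bolts L_c = 42 − 22/2 = 31, R_n = min(1.2×31×20×450, 2.4×20×20×450) = 334.8 kN/bolt; interior L_c = 71 − 22 = 49, R_n = 432 kN/bolt. φR_n = 0.75 × (2×334.8 + 2×432) = 1150.2 kN.
Governing: min(442.0, 1150.2) = 442.0 kN → bolt shear.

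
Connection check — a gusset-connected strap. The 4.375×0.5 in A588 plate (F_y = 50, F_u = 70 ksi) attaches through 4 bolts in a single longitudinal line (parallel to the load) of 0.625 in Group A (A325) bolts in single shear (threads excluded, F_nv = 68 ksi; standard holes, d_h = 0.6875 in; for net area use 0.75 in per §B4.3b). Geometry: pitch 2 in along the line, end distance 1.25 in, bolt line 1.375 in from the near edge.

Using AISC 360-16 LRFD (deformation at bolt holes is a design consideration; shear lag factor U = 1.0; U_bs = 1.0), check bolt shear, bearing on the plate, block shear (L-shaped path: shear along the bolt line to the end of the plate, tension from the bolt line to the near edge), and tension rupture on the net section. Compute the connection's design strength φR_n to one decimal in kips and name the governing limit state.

Bolt shear: A_b = π(0.625)²/4 = 0.3068 in². φR_n = 0.75 × 68 × 0.3068 × 4 × 1 = 62.6 kips.
Bearing (0.5 in plate, F_u = 70 ksi): end bolts L_c = 1.25 − 0.6875/2 = 0.90625, R_n = min(1.2×0.90625×0.5×70, 2.4×0.625×0.5×70) = 38.063 kips/bolt; interior L_c = 2 − 0.6875 = 1.3125, R_n = 52.5 kips/bolt. φR_n = 0.75 × (1×38.063 + 3×52.5) = 146.7 kips.
Block shear: shear path 1×[1.25+3×2] = 1×7.25 in, A_gv = 3.625, A_nv = 1×(7.25 − 3.5×0.75)×0.5 = 2.3125 in²; tension to near edge: (1.375 − 0.5×0.75)×0.5 = 0.5 in². R_n = min(0.6×70×2.3125, 0.6×50×3.625) + 1.0×70×0.5 = min(97.125, 108.75) + 35 = 132.13 kips. φR_n = 0.75 × 132.13 = 99.1 kips.
Tension rupture (net): A_n = (4.375 − 1×0.75)×0.5 = 1.8125 in² (U = 1.0, A_e = A_n). φR_n = 0.75 × 70 × 1.8125 = 95.2 kips.
Governing: min(62.6, 146.7, 99.1, 95.2) = 62.6 kips → bolt shear.

62.6 kips (bolt shear governs)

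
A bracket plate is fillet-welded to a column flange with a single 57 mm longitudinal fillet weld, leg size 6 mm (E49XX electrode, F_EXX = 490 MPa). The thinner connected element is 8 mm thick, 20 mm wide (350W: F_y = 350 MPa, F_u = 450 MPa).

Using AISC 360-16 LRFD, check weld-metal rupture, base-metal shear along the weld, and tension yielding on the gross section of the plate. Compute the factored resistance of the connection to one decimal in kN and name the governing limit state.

Weld metal: throat = 0.707×6 = 4.242 mm, L = 57 mm. φR_n = 0.75 × 0.6 × 490 × 4.242 × 57 = 53.3 kN.
Base metal shear (8 mm plate): yield φR_n = 1.0×0.6×350×8×57 = 95.8 kN; rupture φR_n = 0.75×0.6×450×8×57 = 92.3 kN; take 92.3 kN (rupture).
Tension yield (gross): A_g = 20×8 = 160 mm². φR_n = 0.90 × 350 × 160 = 50.4 kN.
Governing: min(53.3, 92.3, 50.4) = 50.4 kN → gross-section yield.

50.4 kN (gross-section yield governs)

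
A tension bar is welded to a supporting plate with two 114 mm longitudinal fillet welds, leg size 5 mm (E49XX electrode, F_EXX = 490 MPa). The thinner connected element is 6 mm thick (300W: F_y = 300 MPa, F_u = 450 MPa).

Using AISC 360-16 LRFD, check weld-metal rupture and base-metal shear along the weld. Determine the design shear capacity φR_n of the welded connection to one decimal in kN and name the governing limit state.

177.7 kN (weld metal governs)

Weld metal: throat = 0.707×5 = 3.535 mm, L = 2×114 = 228 mm. φR_n = 0.75 × 0.6 × 490 × 3.535 × 228 = 177.7 kN.
Base metal shear (6 mm plate): yield φR_n = 1.0×0.6×300×6×228 = 246.2 kN; rupture φR_n = 0.75×0.6×450×6×228 = 277.0 kN; take 246.2 kN (yield).
Governing: min(177.7, 246.2) = 177.7 kN → weld metal.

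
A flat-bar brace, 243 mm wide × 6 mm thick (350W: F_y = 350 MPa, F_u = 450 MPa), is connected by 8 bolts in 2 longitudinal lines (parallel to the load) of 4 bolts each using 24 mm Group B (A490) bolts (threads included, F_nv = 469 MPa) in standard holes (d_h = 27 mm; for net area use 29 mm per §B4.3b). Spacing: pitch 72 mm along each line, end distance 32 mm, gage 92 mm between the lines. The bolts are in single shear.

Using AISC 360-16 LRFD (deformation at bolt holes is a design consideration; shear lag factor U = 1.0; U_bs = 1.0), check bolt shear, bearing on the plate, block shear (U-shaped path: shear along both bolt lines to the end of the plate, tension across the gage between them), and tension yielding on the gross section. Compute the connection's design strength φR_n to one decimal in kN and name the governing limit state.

459.3 kN (gross-section yield governs)

Bolt shear: A_b = π(24)²/4 = 452.39 mm². φR_n = 0.75 × 469 × 452.39 × 8 × 1 = 1273.0 kN.
Bearing (6 mm plate, F_u = 450 MPa): end bolts L_c = 32 − 27/2 = 18.5, R_n = min(1.2×18.5×6×450, 2.4×24×6×450) = 59.94 kN/bolt; interior L_c = 72 − 27 = 45, R_n = 145.8 kN/bolt. φR_n = 0.75 × (2×59.94 + 6×145.8) = 746.0 kN.
Block shear: shear path 2×[32+3×72] = 2×248 mm, A_gv = 2976, A_nv = 2×(248 − 3.5×29)×6 = 1758 mm²; tension across gage: (92 − 1×29)×6 = 378 mm². R_n = min(0.6×450×1758, 0.6×350×2976) + 1.0×450×378 = min(474.66, 624.96) + 170.1 = 644.76 kN. φR_n = 0.75 × 644.76 = 483.6 kN.
Tension yield (gross): A_g = 243×6 = 1458 mm². φR_n = 0.90 × 350 × 1458 = 459.3 kN.
Governing: min(1273.0, 746.0, 483.6, 459.3) = 459.3 kN → gross-section yield.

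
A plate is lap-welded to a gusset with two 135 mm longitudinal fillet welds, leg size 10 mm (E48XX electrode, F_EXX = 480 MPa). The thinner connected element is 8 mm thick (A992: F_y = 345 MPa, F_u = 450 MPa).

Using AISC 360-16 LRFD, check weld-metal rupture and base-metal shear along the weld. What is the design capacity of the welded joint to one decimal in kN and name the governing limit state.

412.3 kN (weld metal governs)

Weld metal: throat = 0.707×10 = 7.07 mm, L = 2×135 = 270 mm. φR_n = 0.75 × 0.6 × 480 × 7.07 × 270 = 412.3 kN.
Base metal shear (8 mm plate): yield φR_n = 1.0×0.6×345×8×270 = 447.1 kN; rupture φR_n = 0.75×0.6×450×8×270 = 437.4 kN; take 437.4 kN (rupture).
Governing: min(412.3, 437.4) = 412.3 kN → weld metal.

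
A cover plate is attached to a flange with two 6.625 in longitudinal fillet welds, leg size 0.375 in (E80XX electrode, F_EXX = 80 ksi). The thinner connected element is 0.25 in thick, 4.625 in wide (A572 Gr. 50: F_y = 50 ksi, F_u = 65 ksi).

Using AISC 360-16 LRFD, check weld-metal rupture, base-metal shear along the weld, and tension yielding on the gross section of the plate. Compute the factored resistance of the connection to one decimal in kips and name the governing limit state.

52.0 kips (gross-section yield governs)

Weld metal: throat = 0.707×0.375 = 0.26513 in, L = 2×6.625 = 13.25 in. φR_n = 0.75 × 0.6 × 80 × 0.26513 × 13.25 = 126.5 kips.
Base metal shear (0.25 in plate): yield φR_n = 1.0×0.6×50×0.25×13.25 = 99.4 kips; rupture φR_n = 0.75×0.6×65×0.25×13.25 = 96.9 kips; take 96.9 kips (rupture).
Tension yield (gross): A_g = 4.625×0.25 = 1.1563 in². φR_n = 0.90 × 50 × 1.1563 = 52.0 kips.
Governing: min(126.5, 96.9, 52.0) = 52.0 kips → gross-section yield.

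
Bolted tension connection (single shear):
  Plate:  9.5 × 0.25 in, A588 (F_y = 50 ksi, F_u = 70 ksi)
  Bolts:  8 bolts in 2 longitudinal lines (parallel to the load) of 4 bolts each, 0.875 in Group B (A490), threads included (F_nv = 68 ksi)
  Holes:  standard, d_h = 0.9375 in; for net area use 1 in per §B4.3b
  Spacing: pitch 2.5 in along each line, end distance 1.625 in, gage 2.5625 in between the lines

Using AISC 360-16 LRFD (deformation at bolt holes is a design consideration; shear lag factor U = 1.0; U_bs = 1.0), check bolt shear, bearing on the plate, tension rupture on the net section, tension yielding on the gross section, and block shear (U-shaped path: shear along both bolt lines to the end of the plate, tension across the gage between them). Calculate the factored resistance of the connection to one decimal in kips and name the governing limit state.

98.4 kips (net-section rupture governs)

Bolt shear: A_b = π(0.875)²/4 = 0.60132 in². φR_n = 0.75 × 68 × 0.60132 × 8 × 1 = 245.3 kips.
Bearing (0.25 in plate, F_u = 70 ksi): end bolts L_c = 1.625 − 0.9375/2 = 1.15625, R_n = min(1.2×1.15625×0.25×70, 2.4×0.875×0.25×70) = 24.281 kips/bolt; interior L_c = 2.5 − 0.9375 = 1.5625, R_n = 32.813 kips/bolt. φR_n = 0.75 × (2×24.281 + 6×32.813) = 184.1 kips.
Tension rupture (net): A_n = (9.5 − 2×1)×0.25 = 1.875 in² (U = 1.0, A_e = A_n). φR_n = 0.75 × 70 × 1.875 = 98.4 kips.
Tension yield (gross): A_g = 9.5×0.25 = 2.375 in². φR_n = 0.90 × 50 × 2.375 = 106.9 kips.
Block shear: shear path 2×[1.625+3×2.5] = 2×9.125 in, A_gv = 4.5625, A_nv = 2×(9.125 − 3.5×1)×0.25 = 2.8125 in²; tension across gage: (2.5625 − 1×1)×0.25 = 0.39063 in². R_n = min(0.6×70×2.8125, 0.6×50×4.5625) + 1.0×70×0.39063 = min(118.13, 136.88) + 27.344 = 145.47 kips. φR_n = 0.75 × 145.47 = 109.1 kips.
Governing: min(245.3, 184.1, 98.4, 106.9, 109.1) = 98.4 kips → net-section rupture.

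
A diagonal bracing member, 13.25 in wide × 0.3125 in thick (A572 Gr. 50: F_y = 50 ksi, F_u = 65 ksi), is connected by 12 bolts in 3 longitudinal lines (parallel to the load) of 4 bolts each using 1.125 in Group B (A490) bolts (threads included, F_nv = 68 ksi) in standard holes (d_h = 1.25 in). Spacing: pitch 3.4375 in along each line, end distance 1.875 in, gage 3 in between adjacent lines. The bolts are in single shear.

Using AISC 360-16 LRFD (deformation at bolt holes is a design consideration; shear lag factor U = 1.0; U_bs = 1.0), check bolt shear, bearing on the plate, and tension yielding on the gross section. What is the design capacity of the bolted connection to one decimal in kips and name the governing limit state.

186.3 kips (gross-section yield governs)

Bolt shear: A_b = π(1.125)²/4 = 0.99402 in². φR_n = 0.75 × 68 × 0.99402 × 12 × 1 = 608.3 kips.
Bearing (0.3125 in plate, F_u = 65 ksi): end bolts L_c = 1.875 − 1.25/2 = 1.25, R_n = min(1.2×1.25×0.3125×65, 2.4×1.125×0.3125×65) = 30.469 kips/bolt; interior L_c = 3.4375 − 1.25 = 2.1875, R_n = 53.32 kips/bolt. φR_n = 0.75 × (3×30.469 + 9×53.32) = 428.5 kips.
Tension yield (gross): A_g = 13.25×0.3125 = 4.1406 in². φR_n = 0.90 × 50 × 4.1406 = 186.3 kips.
Governing: min(608.3, 428.5, 186.3) = 186.3 kips → gross-section yield.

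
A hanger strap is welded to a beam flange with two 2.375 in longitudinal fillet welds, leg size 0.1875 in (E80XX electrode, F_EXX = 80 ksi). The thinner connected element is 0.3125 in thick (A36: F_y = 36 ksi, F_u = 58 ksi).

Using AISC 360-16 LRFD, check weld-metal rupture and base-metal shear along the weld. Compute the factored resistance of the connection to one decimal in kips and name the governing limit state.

Weld metal: throat = 0.707×0.1875 = 0.13256 in, L = 2×2.375 = 4.75 in. φR_n = 0.75 × 0.6 × 80 × 0.13256 × 4.75 = 22.7 kips.
Base metal shear (0.3125 in plate): yield φR_n = 1.0×0.6×36×0.3125×4.75 = 32.1 kips; rupture φR_n = 0.75×0.6×58×0.3125×4.75 = 38.7 kips; take 32.1 kips (yield).
Governing: min(22.7, 32.1) = 22.7 kips → weld metal.

22.7 kips (weld metal governs)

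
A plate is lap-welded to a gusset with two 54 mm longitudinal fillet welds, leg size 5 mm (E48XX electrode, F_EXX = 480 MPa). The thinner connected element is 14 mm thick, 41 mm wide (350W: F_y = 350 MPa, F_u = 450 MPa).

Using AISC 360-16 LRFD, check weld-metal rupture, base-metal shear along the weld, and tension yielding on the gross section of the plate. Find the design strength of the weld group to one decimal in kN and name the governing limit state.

82.5 kN (weld metal governs)

Weld metal: throat = 0.707×5 = 3.535 mm, L = 2×54 = 108 mm. φR_n = 0.75 × 0.6 × 480 × 3.535 × 108 = 82.5 kN.
Base metal shear (14 mm plate): yield φR_n = 1.0×0.6×350×14×108 = 317.5 kN; rupture φR_n = 0.75×0.6×450×14×108 = 306.2 kN; take 306.2 kN (rupture).
Tension yield (gross): A_g = 41×14 = 574 mm². φR_n = 0.90 × 350 × 574 = 180.8 kN.
Governing: min(82.5, 306.2, 180.8) = 82.5 kN → weld metal.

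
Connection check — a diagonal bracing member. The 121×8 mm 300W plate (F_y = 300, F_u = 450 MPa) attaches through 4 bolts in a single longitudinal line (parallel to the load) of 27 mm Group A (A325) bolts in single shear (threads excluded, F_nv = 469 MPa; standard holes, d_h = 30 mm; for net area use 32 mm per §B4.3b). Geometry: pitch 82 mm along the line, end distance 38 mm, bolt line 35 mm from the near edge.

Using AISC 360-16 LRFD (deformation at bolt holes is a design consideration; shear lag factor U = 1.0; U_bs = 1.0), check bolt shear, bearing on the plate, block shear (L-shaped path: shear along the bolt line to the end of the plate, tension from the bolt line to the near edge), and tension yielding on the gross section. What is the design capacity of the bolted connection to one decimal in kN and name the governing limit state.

Bolt shear: A_b = π(27)²/4 = 572.56 mm². φR_n = 0.75 × 469 × 572.56 × 4 × 1 = 805.6 kN.
Bearing (8 mm plate, F_u = 450 MPa): end bolts L_c = 38 − 30/2 = 23, R_n = min(1.2×23×8×450, 2.4×27×8×450) = 99.36 kN/bolt; interior L_c = 82 − 30 = 52, R_n = 224.64 kN/bolt. φR_n = 0.75 × (1×99.36 + 3×224.64) = 580.0 kN.
Block shear: shear path 1×[38+3×82] = 1×284 mm, A_gv = 2272, A_nv = 1×(284 − 3.5×32)×8 = 1376 mm²; tension to near edge: (35 − 0.5×32)×8 = 152 mm². R_n = min(0.6×450×1376, 0.6×300×2272) + 1.0×450×152 = min(371.52, 408.96) + 68.4 = 439.92 kN. φR_n = 0.75 × 439.92 = 329.9 kN.
Tension yield (gross): A_g = 121×8 = 968 mm². φR_n = 0.90 × 300 × 968 = 261.4 kN.
Governing: min(805.6, 580.0, 329.9, 261.4) = 261.4 kN → gross-section yield.

261.4 kN (gross-section yield governs)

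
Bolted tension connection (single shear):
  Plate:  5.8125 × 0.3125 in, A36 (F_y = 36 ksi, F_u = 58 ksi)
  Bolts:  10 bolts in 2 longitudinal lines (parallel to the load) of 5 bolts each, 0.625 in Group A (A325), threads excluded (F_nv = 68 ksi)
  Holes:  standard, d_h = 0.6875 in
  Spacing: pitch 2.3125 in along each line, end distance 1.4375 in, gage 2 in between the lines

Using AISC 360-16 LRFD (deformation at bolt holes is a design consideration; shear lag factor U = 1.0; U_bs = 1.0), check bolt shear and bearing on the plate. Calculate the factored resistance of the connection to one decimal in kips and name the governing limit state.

Bolt shear: A_b = π(0.625)²/4 = 0.3068 in². φR_n = 0.75 × 68 × 0.3068 × 10 × 1 = 156.5 kips.
Bearing (0.3125 in plate, F_u = 58 ksi): end bolts L_c = 1.4375 − 0.6875/2 = 1.09375, R_n = min(1.2×1.09375×0.3125×58, 2.4×0.625×0.3125×58) = 23.789 kips/bolt; interior L_c = 2.3125 − 0.6875 = 1.625, R_n = 27.188 kips/bolt. φR_n = 0.75 × (2×23.789 + 8×27.188) = 198.8 kips.
Governing: min(156.5, 198.8) = 156.5 kips → bolt shear.

156.5 kips (bolt shear governs)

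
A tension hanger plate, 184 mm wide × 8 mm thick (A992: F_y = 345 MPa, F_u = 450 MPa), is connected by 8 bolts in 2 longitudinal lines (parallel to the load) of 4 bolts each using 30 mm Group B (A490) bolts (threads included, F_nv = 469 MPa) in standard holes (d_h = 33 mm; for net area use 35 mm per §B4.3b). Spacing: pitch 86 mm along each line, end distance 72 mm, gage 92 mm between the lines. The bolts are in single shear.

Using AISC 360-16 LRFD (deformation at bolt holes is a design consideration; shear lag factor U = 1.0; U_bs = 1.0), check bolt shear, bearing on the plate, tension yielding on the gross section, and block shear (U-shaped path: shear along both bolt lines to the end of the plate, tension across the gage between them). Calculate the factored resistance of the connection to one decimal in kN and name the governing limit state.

Bolt shear: A_b = π(30)²/4 = 706.86 mm². φR_n = 0.75 × 469 × 706.86 × 8 × 1 = 1989.1 kN.
Bearing (8 mm plate, F_u = 450 MPa): end bolts L_c = 72 − 33/2 = 55.5, R_n = min(1.2×55.5×8×450, 2.4×30×8×450) = 239.76 kN/bolt; interior L_c = 86 − 33 = 53, R_n = 228.96 kN/bolt. φR_n = 0.75 × (2×239.76 + 6×228.96) = 1390.0 kN.
Tension yield (gross): A_g = 184×8 = 1472 mm². φR_n = 0.90 × 345 × 1472 = 457.1 kN.
Block shear: shear path 2×[72+3×86] = 2×330 mm, A_gv = 5280, A_nv = 2×(330 − 3.5×35)×8 = 3320 mm²; tension across gage: (92 − 1×35)×8 = 456 mm². R_n = min(0.6×450×3320, 0.6×345×5280) + 1.0×450×456 = min(896.4, 1093) + 205.2 = 1101.6 kN. φR_n = 0.75 × 1101.6 = 826.2 kN.
Governing: min(1989.1, 1390.0, 457.1, 826.2) = 457.1 kN → gross-section yield.

457.1 kN (gross-section yield governs)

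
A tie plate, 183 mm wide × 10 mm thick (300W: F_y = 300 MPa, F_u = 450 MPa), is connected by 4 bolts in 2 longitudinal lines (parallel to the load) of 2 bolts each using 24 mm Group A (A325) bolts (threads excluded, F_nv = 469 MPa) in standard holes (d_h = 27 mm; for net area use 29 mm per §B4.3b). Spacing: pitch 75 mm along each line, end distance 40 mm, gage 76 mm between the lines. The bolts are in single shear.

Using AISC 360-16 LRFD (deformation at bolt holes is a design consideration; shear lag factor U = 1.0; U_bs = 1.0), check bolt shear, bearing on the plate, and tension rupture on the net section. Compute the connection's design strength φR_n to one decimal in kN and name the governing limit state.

421.9 kN (net-section rupture governs)

Bolt shear: A_b = π(24)²/4 = 452.39 mm². φR_n = 0.75 × 469 × 452.39 × 4 × 1 = 636.5 kN.
Bearing (10 mm plate, F_u = 450 MPa): end bolts L_c = 40 − 27/2 = 26.5, R_n = min(1.2×26.5×10×450, 2.4×24×10×450) = 143.1 kN/bolt; interior L_c = 75 − 27 = 48, R_n = 259.2 kN/bolt. φR_n = 0.75 × (2×143.1 + 2×259.2) = 603.5 kN.
Tension rupture (net): A_n = (183 − 2×29)×10 = 1250 mm² (U = 1.0, A_e = A_n). φR_n = 0.75 × 450 × 1250 = 421.9 kN.
Governing: min(636.5, 603.5, 421.9) = 421.9 kN → net-section rupture.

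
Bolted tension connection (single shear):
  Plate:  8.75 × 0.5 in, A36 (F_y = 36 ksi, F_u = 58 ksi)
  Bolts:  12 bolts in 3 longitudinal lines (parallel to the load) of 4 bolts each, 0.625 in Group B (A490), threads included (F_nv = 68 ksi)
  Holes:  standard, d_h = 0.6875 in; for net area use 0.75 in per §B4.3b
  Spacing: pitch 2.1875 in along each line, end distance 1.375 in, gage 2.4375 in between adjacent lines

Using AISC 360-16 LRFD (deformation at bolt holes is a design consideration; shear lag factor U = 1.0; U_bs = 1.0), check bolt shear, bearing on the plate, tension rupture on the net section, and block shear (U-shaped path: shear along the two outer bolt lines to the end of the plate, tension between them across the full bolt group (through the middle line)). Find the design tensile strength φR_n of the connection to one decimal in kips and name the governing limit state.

Bolt shear: A_b = π(0.625)²/4 = 0.3068 in². φR_n = 0.75 × 68 × 0.3068 × 12 × 1 = 187.8 kips.
Bearing (0.5 in plate, F_u = 58 ksi): end bolts L_c = 1.375 − 0.6875/2 = 1.03125, R_n = min(1.2×1.03125×0.5×58, 2.4×0.625×0.5×58) = 35.888 kips/bolt; interior L_c = 2.1875 − 0.6875 = 1.5, R_n = 43.5 kips/bolt. φR_n = 0.75 × (3×35.888 + 9×43.5) = 374.4 kips.
Tension rupture (net): A_n = (8.75 − 3×0.75)×0.5 = 3.25 in² (U = 1.0, A_e = A_n). φR_n = 0.75 × 58 × 3.25 = 141.4 kips.
Block shear: shear path 2×[1.375+3×2.1875] = 2×7.9375 in, A_gv = 7.9375, A_nv = 2×(7.9375 − 3.5×0.75)×0.5 = 5.3125 in²; tension across gage: (4.875 − 2×0.75)×0.5 = 1.6875 in². R_n = min(0.6×58×5.3125, 0.6×36×7.9375) + 1.0×58×1.6875 = min(184.88, 171.45) + 97.875 = 269.33 kips. φR_n = 0.75 × 269.33 = 202.0 kips.
Governing: min(187.8, 374.4, 141.4, 202.0) = 141.4 kips → net-section rupture.

141.4 kips (net-section rupture governs)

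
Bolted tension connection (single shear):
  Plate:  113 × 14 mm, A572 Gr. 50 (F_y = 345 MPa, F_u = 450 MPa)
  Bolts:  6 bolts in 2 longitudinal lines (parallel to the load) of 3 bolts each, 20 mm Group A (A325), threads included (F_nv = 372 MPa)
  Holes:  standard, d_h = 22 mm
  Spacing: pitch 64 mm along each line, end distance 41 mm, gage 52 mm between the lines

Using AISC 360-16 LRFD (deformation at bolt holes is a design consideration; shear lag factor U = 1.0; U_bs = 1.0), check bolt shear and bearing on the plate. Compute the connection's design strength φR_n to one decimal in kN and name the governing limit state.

Bolt shear: A_b = π(20)²/4 = 314.16 mm². φR_n = 0.75 × 372 × 314.16 × 6 × 1 = 525.9 kN.
Bearing (14 mm plate, F_u = 450 MPa): end bolts L_c = 41 − 22/2 = 30, R_n = min(1.2×30×14×450, 2.4×20×14×450) = 226.8 kN/bolt; interior L_c = 64 − 22 = 42, R_n = 302.4 kN/bolt. φR_n = 0.75 × (2×226.8 + 4×302.4) = 1247.4 kN.
Governing: min(525.9, 1247.4) = 525.9 kN → bolt shear.

525.9 kN (bolt shear governs)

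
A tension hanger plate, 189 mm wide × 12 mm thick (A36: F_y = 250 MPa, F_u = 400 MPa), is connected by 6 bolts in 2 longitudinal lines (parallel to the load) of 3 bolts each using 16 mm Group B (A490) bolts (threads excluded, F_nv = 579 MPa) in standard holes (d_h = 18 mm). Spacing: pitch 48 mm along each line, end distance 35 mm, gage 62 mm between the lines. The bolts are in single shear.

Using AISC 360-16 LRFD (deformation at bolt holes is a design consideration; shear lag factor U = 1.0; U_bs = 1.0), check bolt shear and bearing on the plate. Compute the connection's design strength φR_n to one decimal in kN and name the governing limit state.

Bolt shear: A_b = π(16)²/4 = 201.06 mm². φR_n = 0.75 × 579 × 201.06 × 6 × 1 = 523.9 kN.
Bearing (12 mm plate, F_u = 400 MPa): end bolts L_c = 35 − 18/2 = 26, R_n = min(1.2×26×12×400, 2.4×16×12×400) = 149.76 kN/bolt; interior L_c = 48 − 18 = 30, R_n = 172.8 kN/bolt. φR_n = 0.75 × (2×149.76 + 4×172.8) = 743.0 kN.
Governing: min(523.9, 743.0) = 523.9 kN → bolt shear.

523.9 kN (bolt shear governs)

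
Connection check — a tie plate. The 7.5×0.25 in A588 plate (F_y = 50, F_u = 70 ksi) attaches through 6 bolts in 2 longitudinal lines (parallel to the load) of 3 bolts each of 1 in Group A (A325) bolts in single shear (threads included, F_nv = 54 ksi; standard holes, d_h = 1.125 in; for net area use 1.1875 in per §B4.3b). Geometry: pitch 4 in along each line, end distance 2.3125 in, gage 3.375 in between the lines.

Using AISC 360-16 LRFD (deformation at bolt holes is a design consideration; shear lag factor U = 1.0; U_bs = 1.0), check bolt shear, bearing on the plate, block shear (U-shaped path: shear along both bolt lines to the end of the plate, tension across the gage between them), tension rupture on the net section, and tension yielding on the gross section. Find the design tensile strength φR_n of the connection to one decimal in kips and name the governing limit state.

Bolt shear: A_b = π(1)²/4 = 0.7854 in². φR_n = 0.75 × 54 × 0.7854 × 6 × 1 = 190.9 kips.
Bearing (0.25 in plate, F_u = 70 ksi): end bolts L_c = 2.3125 − 1.125/2 = 1.75, R_n = min(1.2×1.75×0.25×70, 2.4×1×0.25×70) = 36.75 kips/bolt; interior L_c = 4 − 1.125 = 2.875, R_n = 42 kips/bolt. φR_n = 0.75 × (2×36.75 + 4×42) = 181.1 kips.
Block shear: shear path 2×[2.3125+2×4] = 2×10.3125 in, A_gv = 5.1563, A_nv = 2×(10.3125 − 2.5×1.1875)×0.25 = 3.6719 in²; tension across gage: (3.375 − 1×1.1875)×0.25 = 0.54688 in². R_n = min(0.6×70×3.6719, 0.6×50×5.1563) + 1.0×70×0.54688 = min(154.22, 154.69) + 38.282 = 192.5 kips. φR_n = 0.75 × 192.5 = 144.4 kips.
Tension rupture (net): A_n = (7.5 − 2×1.1875)×0.25 = 1.2813 in² (U = 1.0, A_e = A_n). φR_n = 0.75 × 70 × 1.2813 = 67.3 kips.
Tension yield (gross): A_g = 7.5×0.25 = 1.875 in². φR_n = 0.90 × 50 × 1.875 = 84.4 kips.
Governing: min(190.9, 181.1, 144.4, 67.3, 84.4) = 67.3 kips → net-section rupture.

67.3 kips (net-section rupture governs)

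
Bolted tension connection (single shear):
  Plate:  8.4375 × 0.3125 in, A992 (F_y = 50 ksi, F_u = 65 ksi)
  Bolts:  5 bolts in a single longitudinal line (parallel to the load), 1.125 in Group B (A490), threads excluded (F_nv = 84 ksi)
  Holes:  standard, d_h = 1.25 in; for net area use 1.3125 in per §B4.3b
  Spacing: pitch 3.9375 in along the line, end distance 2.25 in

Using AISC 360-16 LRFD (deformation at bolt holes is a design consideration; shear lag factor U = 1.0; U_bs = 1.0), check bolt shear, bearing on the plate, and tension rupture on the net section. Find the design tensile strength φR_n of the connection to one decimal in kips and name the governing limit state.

108.5 kips (net-section rupture governs)

Bolt shear: A_b = π(1.125)²/4 = 0.99402 in². φR_n = 0.75 × 84 × 0.99402 × 5 × 1 = 313.1 kips.
Bearing (0.3125 in plate, F_u = 65 ksi): end bolts L_c = 2.25 − 1.25/2 = 1.625, R_n = min(1.2×1.625×0.3125×65, 2.4×1.125×0.3125×65) = 39.609 kips/bolt; interior L_c = 3.9375 − 1.25 = 2.6875, R_n = 54.844 kips/bolt. φR_n = 0.75 × (1×39.609 + 4×54.844) = 194.2 kips.
Tension rupture (net): A_n = (8.4375 − 1×1.3125)×0.3125 = 2.2266 in² (U = 1.0, A_e = A_n). φR_n = 0.75 × 65 × 2.2266 = 108.5 kips.
Governing: min(313.1, 194.2, 108.5) = 108.5 kips → net-section rupture.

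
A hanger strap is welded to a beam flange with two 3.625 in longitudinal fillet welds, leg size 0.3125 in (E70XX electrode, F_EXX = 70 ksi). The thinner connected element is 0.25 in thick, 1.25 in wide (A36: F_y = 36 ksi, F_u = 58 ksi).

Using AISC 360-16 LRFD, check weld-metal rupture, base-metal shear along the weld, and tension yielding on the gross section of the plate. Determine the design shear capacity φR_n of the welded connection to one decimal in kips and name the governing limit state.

Weld metal: throat = 0.707×0.3125 = 0.22094 in, L = 2×3.625 = 7.25 in. φR_n = 0.75 × 0.6 × 70 × 0.22094 × 7.25 = 50.5 kips.
Base metal shear (0.25 in plate): yield φR_n = 1.0×0.6×36×0.25×7.25 = 39.2 kips; rupture φR_n = 0.75×0.6×58×0.25×7.25 = 47.3 kips; take 39.2 kips (yield).
Tension yield (gross): A_g = 1.25×0.25 = 0.3125 in². φR_n = 0.90 × 36 × 0.3125 = 10.1 kips.
Governing: min(50.5, 39.2, 10.1) = 10.1 kips → gross-section yield.

10.1 kips (gross-section yield governs)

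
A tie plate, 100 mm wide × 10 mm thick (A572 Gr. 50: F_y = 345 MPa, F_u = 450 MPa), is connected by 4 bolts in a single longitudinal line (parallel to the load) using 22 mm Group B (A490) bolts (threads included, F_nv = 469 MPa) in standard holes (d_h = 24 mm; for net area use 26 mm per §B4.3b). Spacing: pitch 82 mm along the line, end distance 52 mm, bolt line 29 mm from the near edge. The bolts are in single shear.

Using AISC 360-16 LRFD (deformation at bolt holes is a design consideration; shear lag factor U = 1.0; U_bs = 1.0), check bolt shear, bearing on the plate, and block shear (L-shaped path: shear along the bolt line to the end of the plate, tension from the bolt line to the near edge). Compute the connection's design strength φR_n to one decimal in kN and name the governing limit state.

Bolt shear: A_b = π(22)²/4 = 380.13 mm². φR_n = 0.75 × 469 × 380.13 × 4 × 1 = 534.8 kN.
Bearing (10 mm plate, F_u = 450 MPa): end bolts L_c = 52 − 24/2 = 40, R_n = min(1.2×40×10×450, 2.4×22×10×450) = 216 kN/bolt; interior L_c = 82 − 24 = 58, R_n = 237.6 kN/bolt. φR_n = 0.75 × (1×216 + 3×237.6) = 696.6 kN.
Block shear: shear path 1×[52+3×82] = 1×298 mm, A_gv = 2980, A_nv = 1×(298 − 3.5×26)×10 = 2070 mm²; tension to near edge: (29 − 0.5×26)×10 = 160 mm². R_n = min(0.6×450×2070, 0.6×345×2980) + 1.0×450×160 = min(558.9, 616.86) + 72 = 630.9 kN. φR_n = 0.75 × 630.9 = 473.2 kN.
Governing: min(534.8, 696.6, 473.2) = 473.2 kN → block shear.

473.2 kN (block shear governs)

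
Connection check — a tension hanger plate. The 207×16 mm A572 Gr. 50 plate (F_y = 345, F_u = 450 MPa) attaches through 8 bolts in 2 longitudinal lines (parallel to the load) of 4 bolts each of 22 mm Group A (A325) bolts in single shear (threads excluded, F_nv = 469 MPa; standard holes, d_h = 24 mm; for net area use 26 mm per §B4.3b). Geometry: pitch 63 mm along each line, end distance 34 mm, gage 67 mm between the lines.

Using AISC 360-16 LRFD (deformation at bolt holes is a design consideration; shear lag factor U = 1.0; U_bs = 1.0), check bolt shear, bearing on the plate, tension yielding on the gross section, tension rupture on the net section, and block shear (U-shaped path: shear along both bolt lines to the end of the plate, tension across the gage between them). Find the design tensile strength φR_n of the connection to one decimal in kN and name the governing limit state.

Bolt shear: A_b = π(22)²/4 = 380.13 mm². φR_n = 0.75 × 469 × 380.13 × 8 × 1 = 1069.7 kN.
Bearing (16 mm plate, F_u = 450 MPa): end bolts L_c = 34 − 24/2 = 22, R_n = min(1.2×22×16×450, 2.4×22×16×450) = 190.08 kN/bolt; interior L_c = 63 − 24 = 39, R_n = 336.96 kN/bolt. φR_n = 0.75 × (2×190.08 + 6×336.96) = 1801.4 kN.
Tension yield (gross): A_g = 207×16 = 3312 mm². φR_n = 0.90 × 345 × 3312 = 1028.4 kN.
Tension rupture (net): A_n = (207 − 2×26)×16 = 2480 mm² (U = 1.0, A_e = A_n). φR_n = 0.75 × 450 × 2480 = 837.0 kN.
Block shear: shear path 2×[34+3×63] = 2×223 mm, A_gv = 7136, A_nv = 2×(223 − 3.5×26)×16 = 4224 mm²; tension across gage: (67 − 1×26)×16 = 656 mm². R_n = min(0.6×450×4224, 0.6×345×7136) + 1.0×450×656 = min(1140.5, 1477.2) + 295.2 = 1435.7 kN. φR_n = 0.75 × 1435.7 = 1076.8 kN.
Governing: min(1069.7, 1801.4, 1028.4, 837.0, 1076.8) = 837.0 kN → net-section rupture.

837.0 kN (net-section rupture governs)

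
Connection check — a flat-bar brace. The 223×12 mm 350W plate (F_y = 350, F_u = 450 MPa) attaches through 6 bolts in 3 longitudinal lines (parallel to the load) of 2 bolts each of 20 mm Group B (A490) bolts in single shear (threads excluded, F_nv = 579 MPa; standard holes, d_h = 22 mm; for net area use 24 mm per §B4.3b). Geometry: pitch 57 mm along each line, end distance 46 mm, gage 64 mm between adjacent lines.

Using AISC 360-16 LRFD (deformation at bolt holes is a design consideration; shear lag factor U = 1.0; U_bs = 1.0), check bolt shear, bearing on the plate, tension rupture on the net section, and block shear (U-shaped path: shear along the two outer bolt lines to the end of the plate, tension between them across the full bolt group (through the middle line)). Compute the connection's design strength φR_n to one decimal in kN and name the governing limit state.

611.6 kN (net-section rupture governs)

Bolt shear: A_b = π(20)²/4 = 314.16 mm². φR_n = 0.75 × 579 × 314.16 × 6 × 1 = 818.5 kN.
Bearing (12 mm plate, F_u = 450 MPa): end bolts L_c = 46 − 22/2 = 35, R_n = min(1.2×35×12×450, 2.4×20×12×450) = 226.8 kN/bolt; interior L_c = 57 − 22 = 35, R_n = 226.8 kN/bolt. φR_n = 0.75 × (3×226.8 + 3×226.8) = 1020.6 kN.
Tension rupture (net): A_n = (223 − 3×24)×12 = 1812 mm² (U = 1.0, A_e = A_n). φR_n = 0.75 × 450 × 1812 = 611.6 kN.
Block shear: shear path 2×[46+1×57] = 2×103 mm, A_gv = 2472, A_nv = 2×(103 − 1.5×24)×12 = 1608 mm²; tension across gage: (128 − 2×24)×12 = 960 mm². R_n = min(0.6×450×1608, 0.6×350×2472) + 1.0×450×960 = min(434.16, 519.12) + 432 = 866.16 kN. φR_n = 0.75 × 866.16 = 649.6 kN.
Governing: min(818.5, 1020.6, 611.6, 649.6) = 611.6 kN → net-section rupture.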